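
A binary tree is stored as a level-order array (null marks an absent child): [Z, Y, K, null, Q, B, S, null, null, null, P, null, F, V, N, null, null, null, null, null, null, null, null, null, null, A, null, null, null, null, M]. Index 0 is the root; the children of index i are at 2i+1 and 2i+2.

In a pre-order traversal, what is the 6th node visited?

B

Pre-order visits the node, then its left subtree, then its right subtree.
Visit Z.
At Z: go left to Y.
  Visit Y.
  At Y: no left child.
  At Y: go right to Q.
    Visit Q.
    At Q: no left child.
    At Q: go right to P.
      P is a leaf — visit P.
At Z: go right to K.
  Visit K.
  At K: go left to B.
    Visit B.
    At B: no left child.
    At B: go right to F.
      Visit F.
      At F: go left to A.
        A is a leaf — visit A.
      At F: no right child.
  At K: go right to S.
    Visit S.
    At S: go left to V.
      V is a leaf — visit V.
    At S: go right to N.
      Visit N.
      At N: no left child.
      At N: go right to M.
        M is a leaf — visit M.
Full pre-order sequence: Z, Y, Q, P, K, B, F, A, S, V, N, M.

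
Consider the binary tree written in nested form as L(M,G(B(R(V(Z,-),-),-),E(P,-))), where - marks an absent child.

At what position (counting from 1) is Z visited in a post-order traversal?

Post-order visits the left subtree, then the right subtree, then the node.
At L: go left to M.
  M is a leaf — visit M.
At L: go right to G.
  At G: go left to B.
    At B: go left to R.
      At R: go left to V.
        At V: go left to Z.
          Z is a leaf — visit Z.
        At V: no right child.
        Visit V.
      At R: no right child.
      Visit R.
    At B: no right child.
    Visit B.
  At G: go right to E.
    At E: go left to P.
      P is a leaf — visit P.
    At E: no right child.
    Visit E.
  Visit G.
Visit L.
Full post-order sequence: M, Z, V, R, B, P, E, G, L.

2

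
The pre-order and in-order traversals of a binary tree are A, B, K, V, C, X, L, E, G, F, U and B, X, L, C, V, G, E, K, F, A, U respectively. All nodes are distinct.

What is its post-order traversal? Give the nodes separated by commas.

L, X, C, G, E, V, F, K, B, U, A

The first element of pre-order is the root; it splits in-order into left and right subtrees.
Root A: left subtree has 9 nodes {B, X, L, C, V, G, E, K, F}, right has 1 {U}.
  Root B: left subtree has 0 nodes { }, right has 8 {X, L, C, V, G, E, K, F}.
    Root K: left subtree has 6 nodes {X, L, C, V, G, E}, right has 1 {F}.
      Root V: left subtree has 3 nodes {X, L, C}, right has 2 {G, E}.
        Root C: left subtree has 2 nodes {X, L}, right has 0 { }.
          Root X: left subtree has 0 nodes { }, right has 1 {L}.
        Root E: left subtree has 1 node {G}, right has 0 { }.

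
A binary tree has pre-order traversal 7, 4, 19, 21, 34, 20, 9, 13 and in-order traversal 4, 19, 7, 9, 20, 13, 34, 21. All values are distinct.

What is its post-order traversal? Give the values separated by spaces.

19 4 9 13 20 34 21 7

The first element of pre-order is the root; it splits in-order into left and right subtrees.
Root 7: left subtree has 2 nodes {4, 19}, right has 5 {9, 20, 13, 34, 21}.
  Root 4: left subtree has 0 nodes { }, right has 1 {19}.
  Root 21: left subtree has 4 nodes {9, 20, 13, 34}, right has 0 { }.
    Root 34: left subtree has 3 nodes {9, 20, 13}, right has 0 { }.
      Root 20: left subtree has 1 node {9}, right has 1 {13}.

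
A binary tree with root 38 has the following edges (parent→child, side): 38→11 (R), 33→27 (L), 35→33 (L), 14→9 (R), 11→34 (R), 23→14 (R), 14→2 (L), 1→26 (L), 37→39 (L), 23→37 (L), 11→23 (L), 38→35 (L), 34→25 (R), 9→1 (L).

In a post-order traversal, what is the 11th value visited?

Post-order visits the left subtree, then the right subtree, then the node.
At 38: go left to 35.
  At 35: go left to 33.
    At 33: go left to 27.
      27 is a leaf — visit 27.
    At 33: no right child.
    Visit 33.
  At 35: no right child.
  Visit 35.
At 38: go right to 11.
  At 11: go left to 23.
    At 23: go left to 37.
      At 37: go left to 39.
        39 is a leaf — visit 39.
      At 37: no right child.
      Visit 37.
    At 23: go right to 14.
      At 14: go left to 2.
        2 is a leaf — visit 2.
      At 14: go right to 9.
        At 9: go left to 1.
          At 1: go left to 26.
            26 is a leaf — visit 26.
          At 1: no right child.
          Visit 1.
        At 9: no right child.
        Visit 9.
      Visit 14.
    Visit 23.
  At 11: go right to 34.
    At 34: no left child.
    At 34: go right to 25.
      25 is a leaf — visit 25.
    Visit 34.
  Visit 11.
Visit 38.
Full post-order sequence: 27, 33, 35, 39, 37, 2, 26, 1, 9, 14, 23, 25, 34, 11, 38.

23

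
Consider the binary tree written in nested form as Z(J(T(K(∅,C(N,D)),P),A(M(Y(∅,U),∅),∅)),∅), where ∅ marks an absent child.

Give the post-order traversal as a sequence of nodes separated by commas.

Post-order visits the left subtree, then the right subtree, then the node.
At Z: go left to J.
  At J: go left to T.
    At T: go left to K.
      At K: no left child.
      At K: go right to C.
        At C: go left to N.
          N is a leaf — visit N.
        At C: go right to D.
          D is a leaf — visit D.
        Visit C.
      Visit K.
    At T: go right to P.
      P is a leaf — visit P.
    Visit T.
  At J: go right to A.
    At A: go left to M.
      At M: go left to Y.
        At Y: no left child.
        At Y: go right to U.
          U is a leaf — visit U.
        Visit Y.
      At M: no right child.
      Visit M.
    At A: no right child.
    Visit A.
  Visit J.
At Z: no right child.
Visit Z.

N, D, C, K, P, T, U, Y, M, A, J, Z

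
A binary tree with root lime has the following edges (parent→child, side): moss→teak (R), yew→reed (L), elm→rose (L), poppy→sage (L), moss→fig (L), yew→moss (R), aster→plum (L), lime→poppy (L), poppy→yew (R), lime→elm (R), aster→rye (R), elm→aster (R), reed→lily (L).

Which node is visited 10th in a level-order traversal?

plum

Level-order visits nodes level by level from the root, left to right within each level.
Level 0: lime
Level 1: poppy, elm
Level 2: sage, yew, rose, aster
Level 3: reed, moss, plum, rye
Level 4: lily, fig, teak
Full level-order sequence: lime, poppy, elm, sage, yew, rose, aster, reed, moss, plum, rye, lily, fig, teak.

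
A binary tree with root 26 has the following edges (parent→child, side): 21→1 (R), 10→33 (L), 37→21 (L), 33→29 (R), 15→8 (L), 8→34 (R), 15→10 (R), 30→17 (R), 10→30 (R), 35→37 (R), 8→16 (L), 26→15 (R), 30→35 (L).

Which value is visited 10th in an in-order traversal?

In-order visits the left subtree, then the node, then the right subtree.
At 26: no left child.
Visit 26.
At 26: go right to 15.
  At 15: go left to 8.
    At 8: go left to 16.
      16 is a leaf — visit 16.
    Visit 8.
    At 8: go right to 34.
      34 is a leaf — visit 34.
  Visit 15.
  At 15: go right to 10.
    At 10: go left to 33.
      At 33: no left child.
      Visit 33.
      At 33: go right to 29.
        29 is a leaf — visit 29.
    Visit 10.
    At 10: go right to 30.
      At 30: go left to 35.
        At 35: no left child.
        Visit 35.
        At 35: go right to 37.
          At 37: go left to 21.
            At 21: no left child.
            Visit 21.
            At 21: go right to 1.
              1 is a leaf — visit 1.
          Visit 37.
          At 37: no right child.
      Visit 30.
      At 30: go right to 17.
        17 is a leaf — visit 17.
Full in-order sequence: 26, 16, 8, 34, 15, 33, 29, 10, 35, 21, 1, 37, 30, 17.

21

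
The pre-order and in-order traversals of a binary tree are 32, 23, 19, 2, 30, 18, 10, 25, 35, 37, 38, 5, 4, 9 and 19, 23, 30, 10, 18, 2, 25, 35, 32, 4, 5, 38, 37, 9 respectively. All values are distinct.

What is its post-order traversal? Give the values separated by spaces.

19 10 18 30 35 25 2 23 4 5 38 9 37 32

The first element of pre-order is the root; it splits in-order into left and right subtrees.
Root 32: left subtree has 8 nodes {19, 23, 30, 10, 18, 2, 25, 35}, right has 5 {4, 5, 38, 37, 9}.
  Root 23: left subtree has 1 node {19}, right has 6 {30, 10, 18, 2, 25, 35}.
    Root 2: left subtree has 3 nodes {30, 10, 18}, right has 2 {25, 35}.
      Root 30: left subtree has 0 nodes { }, right has 2 {10, 18}.
        Root 18: left subtree has 1 node {10}, right has 0 { }.
      Root 25: left subtree has 0 nodes { }, right has 1 {35}.
  Root 37: left subtree has 3 nodes {4, 5, 38}, right has 1 {9}.
    Root 38: left subtree has 2 nodes {4, 5}, right has 0 { }.
      Root 5: left subtree has 1 node {4}, right has 0 { }.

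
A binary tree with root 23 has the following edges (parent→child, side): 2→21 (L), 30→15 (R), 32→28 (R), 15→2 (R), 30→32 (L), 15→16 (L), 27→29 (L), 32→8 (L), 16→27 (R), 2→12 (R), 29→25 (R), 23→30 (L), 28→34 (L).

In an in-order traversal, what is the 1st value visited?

8

In-order visits the left subtree, then the node, then the right subtree.
At 23: go left to 30.
  At 30: go left to 32.
    At 32: go left to 8.
      8 is a leaf — visit 8.
    Visit 32.
    At 32: go right to 28.
      At 28: go left to 34.
        34 is a leaf — visit 34.
      Visit 28.
      At 28: no right child.
  Visit 30.
  At 30: go right to 15.
    At 15: go left to 16.
      At 16: no left child.
      Visit 16.
      At 16: go right to 27.
        At 27: go left to 29.
          At 29: no left child.
          Visit 29.
          At 29: go right to 25.
            25 is a leaf — visit 25.
        Visit 27.
        At 27: no right child.
    Visit 15.
    At 15: go right to 2.
      At 2: go left to 21.
        21 is a leaf — visit 21.
      Visit 2.
      At 2: go right to 12.
        12 is a leaf — visit 12.
Visit 23.
At 23: no right child.
Full in-order sequence: 8, 32, 34, 28, 30, 16, 29, 25, 27, 15, 21, 2, 12, 23.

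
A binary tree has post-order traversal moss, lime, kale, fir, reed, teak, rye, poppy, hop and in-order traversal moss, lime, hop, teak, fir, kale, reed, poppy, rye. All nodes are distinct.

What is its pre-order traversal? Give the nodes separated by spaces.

The last element of post-order is the root; it splits in-order into left and right subtrees.
Root hop: left subtree has 2 nodes {moss, lime}, right has 6 {teak, fir, kale, reed, poppy, rye}.
  Root lime: left subtree has 1 node {moss}, right has 0 { }.
  Root poppy: left subtree has 4 nodes {teak, fir, kale, reed}, right has 1 {rye}.
    Root teak: left subtree has 0 nodes { }, right has 3 {fir, kale, reed}.
      Root reed: left subtree has 2 nodes {fir, kale}, right has 0 { }.
        Root fir: left subtree has 0 nodes { }, right has 1 {kale}.

hop lime moss poppy teak reed fir kale rye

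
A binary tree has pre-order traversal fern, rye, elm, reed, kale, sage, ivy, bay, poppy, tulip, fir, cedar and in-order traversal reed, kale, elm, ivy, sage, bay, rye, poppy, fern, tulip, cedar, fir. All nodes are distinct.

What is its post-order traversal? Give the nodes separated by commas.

kale, reed, ivy, bay, sage, elm, poppy, rye, cedar, fir, tulip, fern

The first element of pre-order is the root; it splits in-order into left and right subtrees.
Root fern: left subtree has 8 nodes {reed, kale, elm, ivy, sage, bay, rye, poppy}, right has 3 {tulip, cedar, fir}.
  Root rye: left subtree has 6 nodes {reed, kale, elm, ivy, sage, bay}, right has 1 {poppy}.
    Root elm: left subtree has 2 nodes {reed, kale}, right has 3 {ivy, sage, bay}.
      Root reed: left subtree has 0 nodes { }, right has 1 {kale}.
      Root sage: left subtree has 1 node {ivy}, right has 1 {bay}.
  Root tulip: left subtree has 0 nodes { }, right has 2 {cedar, fir}.
    Root fir: left subtree has 1 node {cedar}, right has 0 { }.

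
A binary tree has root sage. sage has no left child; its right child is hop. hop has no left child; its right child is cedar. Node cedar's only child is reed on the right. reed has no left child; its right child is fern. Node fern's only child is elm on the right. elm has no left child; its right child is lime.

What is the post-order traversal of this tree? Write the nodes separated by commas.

lime, elm, fern, reed, cedar, hop, sage

Post-order visits the left subtree, then the right subtree, then the node.
At sage: no left child.
At sage: go right to hop.
  At hop: no left child.
  At hop: go right to cedar.
    At cedar: no left child.
    At cedar: go right to reed.
      At reed: no left child.
      At reed: go right to fern.
        At fern: no left child.
        At fern: go right to elm.
          At elm: no left child.
          At elm: go right to lime.
            lime is a leaf — visit lime.
          Visit elm.
        Visit fern.
      Visit reed.
    Visit cedar.
  Visit hop.
Visit sage.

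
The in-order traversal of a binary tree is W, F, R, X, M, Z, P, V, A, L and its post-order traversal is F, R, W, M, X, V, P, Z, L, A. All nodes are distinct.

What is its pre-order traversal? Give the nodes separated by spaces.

The last element of post-order is the root; it splits in-order into left and right subtrees.
Root A: left subtree has 8 nodes {W, F, R, X, M, Z, P, V}, right has 1 {L}.
  Root Z: left subtree has 5 nodes {W, F, R, X, M}, right has 2 {P, V}.
    Root X: left subtree has 3 nodes {W, F, R}, right has 1 {M}.
      Root W: left subtree has 0 nodes { }, right has 2 {F, R}.
        Root R: left subtree has 1 node {F}, right has 0 { }.
    Root P: left subtree has 0 nodes { }, right has 1 {V}.

A Z X W R F M P V L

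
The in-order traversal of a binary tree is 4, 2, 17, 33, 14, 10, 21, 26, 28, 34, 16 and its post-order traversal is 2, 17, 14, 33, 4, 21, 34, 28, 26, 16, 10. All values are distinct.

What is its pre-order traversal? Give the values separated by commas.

The last element of post-order is the root; it splits in-order into left and right subtrees.
Root 10: left subtree has 5 nodes {4, 2, 17, 33, 14}, right has 5 {21, 26, 28, 34, 16}.
  Root 4: left subtree has 0 nodes { }, right has 4 {2, 17, 33, 14}.
    Root 33: left subtree has 2 nodes {2, 17}, right has 1 {14}.
      Root 17: left subtree has 1 node {2}, right has 0 { }.
  Root 16: left subtree has 4 nodes {21, 26, 28, 34}, right has 0 { }.
    Root 26: left subtree has 1 node {21}, right has 2 {28, 34}.
      Root 28: left subtree has 0 nodes { }, right has 1 {34}.

10, 4, 33, 17, 2, 14, 16, 26, 21, 28, 34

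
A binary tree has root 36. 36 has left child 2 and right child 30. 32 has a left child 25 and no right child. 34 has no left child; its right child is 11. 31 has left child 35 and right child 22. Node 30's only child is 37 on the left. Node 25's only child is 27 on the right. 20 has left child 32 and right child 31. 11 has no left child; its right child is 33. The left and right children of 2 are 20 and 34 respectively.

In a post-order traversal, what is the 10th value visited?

34

Post-order visits the left subtree, then the right subtree, then the node.
At 36: go left to 2.
  At 2: go left to 20.
    At 20: go left to 32.
      At 32: go left to 25.
        At 25: no left child.
        At 25: go right to 27.
          27 is a leaf — visit 27.
        Visit 25.
      At 32: no right child.
      Visit 32.
    At 20: go right to 31.
      At 31: go left to 35.
        35 is a leaf — visit 35.
      At 31: go right to 22.
        22 is a leaf — visit 22.
      Visit 31.
    Visit 20.
  At 2: go right to 34.
    At 34: no left child.
    At 34: go right to 11.
      At 11: no left child.
      At 11: go right to 33.
        33 is a leaf — visit 33.
      Visit 11.
    Visit 34.
  Visit 2.
At 36: go right to 30.
  At 30: go left to 37.
    37 is a leaf — visit 37.
  At 30: no right child.
  Visit 30.
Visit 36.
Full post-order sequence: 27, 25, 32, 35, 22, 31, 20, 33, 11, 34, 2, 37, 30, 36.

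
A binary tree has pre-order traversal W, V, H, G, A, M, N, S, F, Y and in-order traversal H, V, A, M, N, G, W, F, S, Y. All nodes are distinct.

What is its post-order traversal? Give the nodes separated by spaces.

The first element of pre-order is the root; it splits in-order into left and right subtrees.
Root W: left subtree has 6 nodes {H, V, A, M, N, G}, right has 3 {F, S, Y}.
  Root V: left subtree has 1 node {H}, right has 4 {A, M, N, G}.
    Root G: left subtree has 3 nodes {A, M, N}, right has 0 { }.
      Root A: left subtree has 0 nodes { }, right has 2 {M, N}.
        Root M: left subtree has 0 nodes { }, right has 1 {N}.
  Root S: left subtree has 1 node {F}, right has 1 {Y}.

H N M A G V F Y S W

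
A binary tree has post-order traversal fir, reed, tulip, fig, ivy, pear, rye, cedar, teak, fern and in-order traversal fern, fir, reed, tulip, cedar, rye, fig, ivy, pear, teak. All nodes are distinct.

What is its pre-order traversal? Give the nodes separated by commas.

fern, teak, cedar, tulip, reed, fir, rye, pear, ivy, fig

The last element of post-order is the root; it splits in-order into left and right subtrees.
Root fern: left subtree has 0 nodes { }, right has 9 {fir, reed, tulip, cedar, rye, fig, ivy, pear, teak}.
  Root teak: left subtree has 8 nodes {fir, reed, tulip, cedar, rye, fig, ivy, pear}, right has 0 { }.
    Root cedar: left subtree has 3 nodes {fir, reed, tulip}, right has 4 {rye, fig, ivy, pear}.
      Root tulip: left subtree has 2 nodes {fir, reed}, right has 0 { }.
        Root reed: left subtree has 1 node {fir}, right has 0 { }.
      Root rye: left subtree has 0 nodes { }, right has 3 {fig, ivy, pear}.
        Root pear: left subtree has 2 nodes {fig, ivy}, right has 0 { }.
          Root ivy: left subtree has 1 node {fig}, right has 0 { }.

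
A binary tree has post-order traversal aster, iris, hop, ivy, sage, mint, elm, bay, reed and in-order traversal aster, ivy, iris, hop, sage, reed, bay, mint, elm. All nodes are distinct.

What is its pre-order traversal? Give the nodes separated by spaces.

The last element of post-order is the root; it splits in-order into left and right subtrees.
Root reed: left subtree has 5 nodes {aster, ivy, iris, hop, sage}, right has 3 {bay, mint, elm}.
  Root sage: left subtree has 4 nodes {aster, ivy, iris, hop}, right has 0 { }.
    Root ivy: left subtree has 1 node {aster}, right has 2 {iris, hop}.
      Root hop: left subtree has 1 node {iris}, right has 0 { }.
  Root bay: left subtree has 0 nodes { }, right has 2 {mint, elm}.
    Root elm: left subtree has 1 node {mint}, right has 0 { }.

reed sage ivy aster hop iris bay elm mint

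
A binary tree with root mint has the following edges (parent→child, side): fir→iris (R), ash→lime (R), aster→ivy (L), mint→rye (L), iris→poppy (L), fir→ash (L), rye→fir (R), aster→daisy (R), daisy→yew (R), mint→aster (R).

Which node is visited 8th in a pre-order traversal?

Pre-order visits the node, then its left subtree, then its right subtree.
Visit mint.
At mint: go left to rye.
  Visit rye.
  At rye: no left child.
  At rye: go right to fir.
    Visit fir.
    At fir: go left to ash.
      Visit ash.
      At ash: no left child.
      At ash: go right to lime.
        lime is a leaf — visit lime.
    At fir: go right to iris.
      Visit iris.
      At iris: go left to poppy.
        poppy is a leaf — visit poppy.
      At iris: no right child.
At mint: go right to aster.
  Visit aster.
  At aster: go left to ivy.
    ivy is a leaf — visit ivy.
  At aster: go right to daisy.
    Visit daisy.
    At daisy: no left child.
    At daisy: go right to yew.
      yew is a leaf — visit yew.
Full pre-order sequence: mint, rye, fir, ash, lime, iris, poppy, aster, ivy, daisy, yew.

aster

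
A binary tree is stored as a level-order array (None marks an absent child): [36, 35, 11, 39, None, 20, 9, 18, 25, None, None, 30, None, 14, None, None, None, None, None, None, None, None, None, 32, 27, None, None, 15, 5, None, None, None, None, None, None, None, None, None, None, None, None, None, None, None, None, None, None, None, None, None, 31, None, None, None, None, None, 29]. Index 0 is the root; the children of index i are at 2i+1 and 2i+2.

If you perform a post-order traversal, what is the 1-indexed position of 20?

9

Post-order visits the left subtree, then the right subtree, then the node.
At 36: go left to 35.
  At 35: go left to 39.
    At 39: go left to 18.
      18 is a leaf — visit 18.
    At 39: go right to 25.
      25 is a leaf — visit 25.
    Visit 39.
  At 35: no right child.
  Visit 35.
At 36: go right to 11.
  At 11: go left to 20.
    At 20: go left to 30.
      At 30: go left to 32.
        32 is a leaf — visit 32.
      At 30: go right to 27.
        At 27: no left child.
        At 27: go right to 31.
          31 is a leaf — visit 31.
        Visit 27.
      Visit 30.
    At 20: no right child.
    Visit 20.
  At 11: go right to 9.
    At 9: go left to 14.
      At 14: go left to 15.
        At 15: no left child.
        At 15: go right to 29.
          29 is a leaf — visit 29.
        Visit 15.
      At 14: go right to 5.
        5 is a leaf — visit 5.
      Visit 14.
    At 9: no right child.
    Visit 9.
  Visit 11.
Visit 36.
Full post-order sequence: 18, 25, 39, 35, 32, 31, 27, 30, 20, 29, 15, 5, 14, 9, 11, 36.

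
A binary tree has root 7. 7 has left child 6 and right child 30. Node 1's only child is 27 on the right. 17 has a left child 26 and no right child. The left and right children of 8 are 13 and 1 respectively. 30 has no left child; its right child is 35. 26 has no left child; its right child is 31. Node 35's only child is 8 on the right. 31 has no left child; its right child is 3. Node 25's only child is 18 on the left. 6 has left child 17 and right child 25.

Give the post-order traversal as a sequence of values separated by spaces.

3 31 26 17 18 25 6 13 27 1 8 35 30 7

Post-order visits the left subtree, then the right subtree, then the node.
At 7: go left to 6.
  At 6: go left to 17.
    At 17: go left to 26.
      At 26: no left child.
      At 26: go right to 31.
        At 31: no left child.
        At 31: go right to 3.
          3 is a leaf — visit 3.
        Visit 31.
      Visit 26.
    At 17: no right child.
    Visit 17.
  At 6: go right to 25.
    At 25: go left to 18.
      18 is a leaf — visit 18.
    At 25: no right child.
    Visit 25.
  Visit 6.
At 7: go right to 30.
  At 30: no left child.
  At 30: go right to 35.
    At 35: no left child.
    At 35: go right to 8.
      At 8: go left to 13.
        13 is a leaf — visit 13.
      At 8: go right to 1.
        At 1: no left child.
        At 1: go right to 27.
          27 is a leaf — visit 27.
        Visit 1.
      Visit 8.
    Visit 35.
  Visit 30.
Visit 7.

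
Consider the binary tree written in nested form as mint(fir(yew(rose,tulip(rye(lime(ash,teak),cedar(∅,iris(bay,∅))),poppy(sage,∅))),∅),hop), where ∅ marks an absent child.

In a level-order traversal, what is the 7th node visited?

Level-order visits nodes level by level from the root, left to right within each level.
Level 0: mint
Level 1: fir, hop
Level 2: yew
Level 3: rose, tulip
Level 4: rye, poppy
Level 5: lime, cedar, sage
Level 6: ash, teak, iris
Level 7: bay
Full level-order sequence: mint, fir, hop, yew, rose, tulip, rye, poppy, lime, cedar, sage, ash, teak, iris, bay.

rye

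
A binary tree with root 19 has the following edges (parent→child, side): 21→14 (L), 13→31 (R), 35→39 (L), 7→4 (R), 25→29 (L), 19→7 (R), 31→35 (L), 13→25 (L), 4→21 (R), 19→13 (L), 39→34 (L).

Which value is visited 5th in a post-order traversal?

35

Post-order visits the left subtree, then the right subtree, then the node.
At 19: go left to 13.
  At 13: go left to 25.
    At 25: go left to 29.
      29 is a leaf — visit 29.
    At 25: no right child.
    Visit 25.
  At 13: go right to 31.
    At 31: go left to 35.
      At 35: go left to 39.
        At 39: go left to 34.
          34 is a leaf — visit 34.
        At 39: no right child.
        Visit 39.
      At 35: no right child.
      Visit 35.
    At 31: no right child.
    Visit 31.
  Visit 13.
At 19: go right to 7.
  At 7: no left child.
  At 7: go right to 4.
    At 4: no left child.
    At 4: go right to 21.
      At 21: go left to 14.
        14 is a leaf — visit 14.
      At 21: no right child.
      Visit 21.
    Visit 4.
  Visit 7.
Visit 19.
Full post-order sequence: 29, 25, 34, 39, 35, 31, 13, 14, 21, 4, 7, 19.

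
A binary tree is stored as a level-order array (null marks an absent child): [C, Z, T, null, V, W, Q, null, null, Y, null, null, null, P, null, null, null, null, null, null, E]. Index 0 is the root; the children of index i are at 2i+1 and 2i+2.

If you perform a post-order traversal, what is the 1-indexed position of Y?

2

Post-order visits the left subtree, then the right subtree, then the node.
At C: go left to Z.
  At Z: no left child.
  At Z: go right to V.
    At V: go left to Y.
      At Y: no left child.
      At Y: go right to E.
        E is a leaf — visit E.
      Visit Y.
    At V: no right child.
    Visit V.
  Visit Z.
At C: go right to T.
  At T: go left to W.
    W is a leaf — visit W.
  At T: go right to Q.
    At Q: go left to P.
      P is a leaf — visit P.
    At Q: no right child.
    Visit Q.
  Visit T.
Visit C.
Full post-order sequence: E, Y, V, Z, W, P, Q, T, C.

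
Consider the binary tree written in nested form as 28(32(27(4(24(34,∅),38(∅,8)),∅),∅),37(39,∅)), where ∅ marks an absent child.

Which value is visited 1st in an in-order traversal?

In-order visits the left subtree, then the node, then the right subtree.
At 28: go left to 32.
  At 32: go left to 27.
    At 27: go left to 4.
      At 4: go left to 24.
        At 24: go left to 34.
          34 is a leaf — visit 34.
        Visit 24.
        At 24: no right child.
      Visit 4.
      At 4: go right to 38.
        At 38: no left child.
        Visit 38.
        At 38: go right to 8.
          8 is a leaf — visit 8.
    Visit 27.
    At 27: no right child.
  Visit 32.
  At 32: no right child.
Visit 28.
At 28: go right to 37.
  At 37: go left to 39.
    39 is a leaf — visit 39.
  Visit 37.
  At 37: no right child.
Full in-order sequence: 34, 24, 4, 38, 8, 27, 32, 28, 39, 37.

34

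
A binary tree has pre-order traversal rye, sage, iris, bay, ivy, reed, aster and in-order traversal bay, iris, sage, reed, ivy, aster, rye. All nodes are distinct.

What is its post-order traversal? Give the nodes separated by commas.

The first element of pre-order is the root; it splits in-order into left and right subtrees.
Root rye: left subtree has 6 nodes {bay, iris, sage, reed, ivy, aster}, right has 0 { }.
  Root sage: left subtree has 2 nodes {bay, iris}, right has 3 {reed, ivy, aster}.
    Root iris: left subtree has 1 node {bay}, right has 0 { }.
    Root ivy: left subtree has 1 node {reed}, right has 1 {aster}.

bay, iris, reed, aster, ivy, sage, rye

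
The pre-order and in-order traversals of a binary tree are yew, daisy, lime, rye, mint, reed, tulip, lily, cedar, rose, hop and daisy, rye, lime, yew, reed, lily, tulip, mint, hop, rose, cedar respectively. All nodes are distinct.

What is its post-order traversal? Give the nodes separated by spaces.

The first element of pre-order is the root; it splits in-order into left and right subtrees.
Root yew: left subtree has 3 nodes {daisy, rye, lime}, right has 7 {reed, lily, tulip, mint, hop, rose, cedar}.
  Root daisy: left subtree has 0 nodes { }, right has 2 {rye, lime}.
    Root lime: left subtree has 1 node {rye}, right has 0 { }.
  Root mint: left subtree has 3 nodes {reed, lily, tulip}, right has 3 {hop, rose, cedar}.
    Root reed: left subtree has 0 nodes { }, right has 2 {lily, tulip}.
      Root tulip: left subtree has 1 node {lily}, right has 0 { }.
    Root cedar: left subtree has 2 nodes {hop, rose}, right has 0 { }.
      Root rose: left subtree has 1 node {hop}, right has 0 { }.

rye lime daisy lily tulip reed hop rose cedar mint yew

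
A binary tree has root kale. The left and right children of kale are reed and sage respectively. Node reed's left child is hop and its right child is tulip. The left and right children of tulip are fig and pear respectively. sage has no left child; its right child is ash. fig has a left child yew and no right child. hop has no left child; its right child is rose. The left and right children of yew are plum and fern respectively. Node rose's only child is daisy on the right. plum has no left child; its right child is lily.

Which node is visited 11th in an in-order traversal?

pear

In-order visits the left subtree, then the node, then the right subtree.
At kale: go left to reed.
  At reed: go left to hop.
    At hop: no left child.
    Visit hop.
    At hop: go right to rose.
      At rose: no left child.
      Visit rose.
      At rose: go right to daisy.
        daisy is a leaf — visit daisy.
  Visit reed.
  At reed: go right to tulip.
    At tulip: go left to fig.
      At fig: go left to yew.
        At yew: go left to plum.
          At plum: no left child.
          Visit plum.
          At plum: go right to lily.
            lily is a leaf — visit lily.
        Visit yew.
        At yew: go right to fern.
          fern is a leaf — visit fern.
      Visit fig.
      At fig: no right child.
    Visit tulip.
    At tulip: go right to pear.
      pear is a leaf — visit pear.
Visit kale.
At kale: go right to sage.
  At sage: no left child.
  Visit sage.
  At sage: go right to ash.
    ash is a leaf — visit ash.
Full in-order sequence: hop, rose, daisy, reed, plum, lily, yew, fern, fig, tulip, pear, kale, sage, ash.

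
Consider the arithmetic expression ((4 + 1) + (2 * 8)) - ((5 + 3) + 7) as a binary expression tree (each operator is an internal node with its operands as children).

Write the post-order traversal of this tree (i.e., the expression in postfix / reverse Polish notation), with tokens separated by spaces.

4 1 + 2 8 * + 5 3 + 7 + -

Post-order on an expression tree gives postfix notation: for each operator, emit left operand, right operand, then the operator.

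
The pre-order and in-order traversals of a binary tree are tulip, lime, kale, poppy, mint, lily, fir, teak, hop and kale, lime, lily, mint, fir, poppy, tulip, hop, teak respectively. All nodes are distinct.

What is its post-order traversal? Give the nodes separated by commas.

kale, lily, fir, mint, poppy, lime, hop, teak, tulip

The first element of pre-order is the root; it splits in-order into left and right subtrees.
Root tulip: left subtree has 6 nodes {kale, lime, lily, mint, fir, poppy}, right has 2 {hop, teak}.
  Root lime: left subtree has 1 node {kale}, right has 4 {lily, mint, fir, poppy}.
    Root poppy: left subtree has 3 nodes {lily, mint, fir}, right has 0 { }.
      Root mint: left subtree has 1 node {lily}, right has 1 {fir}.
  Root teak: left subtree has 1 node {hop}, right has 0 { }.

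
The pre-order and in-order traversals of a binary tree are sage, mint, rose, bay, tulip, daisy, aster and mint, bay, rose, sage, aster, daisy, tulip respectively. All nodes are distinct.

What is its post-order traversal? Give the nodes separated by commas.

The first element of pre-order is the root; it splits in-order into left and right subtrees.
Root sage: left subtree has 3 nodes {mint, bay, rose}, right has 3 {aster, daisy, tulip}.
  Root mint: left subtree has 0 nodes { }, right has 2 {bay, rose}.
    Root rose: left subtree has 1 node {bay}, right has 0 { }.
  Root tulip: left subtree has 2 nodes {aster, daisy}, right has 0 { }.
    Root daisy: left subtree has 1 node {aster}, right has 0 { }.

bay, rose, mint, aster, daisy, tulip, sage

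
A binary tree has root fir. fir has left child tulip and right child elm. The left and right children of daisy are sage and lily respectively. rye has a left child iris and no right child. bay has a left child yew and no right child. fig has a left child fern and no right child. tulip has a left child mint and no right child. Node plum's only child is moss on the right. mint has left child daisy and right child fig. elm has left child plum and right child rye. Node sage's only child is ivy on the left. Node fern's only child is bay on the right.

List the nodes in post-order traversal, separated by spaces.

ivy sage lily daisy yew bay fern fig mint tulip moss plum iris rye elm fir

Post-order visits the left subtree, then the right subtree, then the node.
At fir: go left to tulip.
  At tulip: go left to mint.
    At mint: go left to daisy.
      At daisy: go left to sage.
        At sage: go left to ivy.
          ivy is a leaf — visit ivy.
        At sage: no right child.
        Visit sage.
      At daisy: go right to lily.
        lily is a leaf — visit lily.
      Visit daisy.
    At mint: go right to fig.
      At fig: go left to fern.
        At fern: no left child.
        At fern: go right to bay.
          At bay: go left to yew.
            yew is a leaf — visit yew.
          At bay: no right child.
          Visit bay.
        Visit fern.
      At fig: no right child.
      Visit fig.
    Visit mint.
  At tulip: no right child.
  Visit tulip.
At fir: go right to elm.
  At elm: go left to plum.
    At plum: no left child.
    At plum: go right to moss.
      moss is a leaf — visit moss.
    Visit plum.
  At elm: go right to rye.
    At rye: go left to iris.
      iris is a leaf — visit iris.
    At rye: no right child.
    Visit rye.
  Visit elm.
Visit fir.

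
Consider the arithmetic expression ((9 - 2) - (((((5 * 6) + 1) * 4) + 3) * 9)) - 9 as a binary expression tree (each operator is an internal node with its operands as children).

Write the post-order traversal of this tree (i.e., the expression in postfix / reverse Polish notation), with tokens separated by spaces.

Post-order on an expression tree gives postfix notation: for each operator, emit left operand, right operand, then the operator.

9 2 - 5 6 * 1 + 4 * 3 + 9 * - 9 -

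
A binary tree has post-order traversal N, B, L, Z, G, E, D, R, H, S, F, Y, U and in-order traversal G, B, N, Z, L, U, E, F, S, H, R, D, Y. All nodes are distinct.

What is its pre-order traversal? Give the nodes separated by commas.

U, G, Z, B, N, L, Y, F, E, S, H, R, D

The last element of post-order is the root; it splits in-order into left and right subtrees.
Root U: left subtree has 5 nodes {G, B, N, Z, L}, right has 7 {E, F, S, H, R, D, Y}.
  Root G: left subtree has 0 nodes { }, right has 4 {B, N, Z, L}.
    Root Z: left subtree has 2 nodes {B, N}, right has 1 {L}.
      Root B: left subtree has 0 nodes { }, right has 1 {N}.
  Root Y: left subtree has 6 nodes {E, F, S, H, R, D}, right has 0 { }.
    Root F: left subtree has 1 node {E}, right has 4 {S, H, R, D}.
      Root S: left subtree has 0 nodes { }, right has 3 {H, R, D}.
        Root H: left subtree has 0 nodes { }, right has 2 {R, D}.
          Root R: left subtree has 0 nodes { }, right has 1 {D}.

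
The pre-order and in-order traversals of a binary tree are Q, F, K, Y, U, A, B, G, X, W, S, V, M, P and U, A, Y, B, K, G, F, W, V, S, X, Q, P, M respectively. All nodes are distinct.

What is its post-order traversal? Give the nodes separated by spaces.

The first element of pre-order is the root; it splits in-order into left and right subtrees.
Root Q: left subtree has 11 nodes {U, A, Y, B, K, G, F, W, V, S, X}, right has 2 {P, M}.
  Root F: left subtree has 6 nodes {U, A, Y, B, K, G}, right has 4 {W, V, S, X}.
    Root K: left subtree has 4 nodes {U, A, Y, B}, right has 1 {G}.
      Root Y: left subtree has 2 nodes {U, A}, right has 1 {B}.
        Root U: left subtree has 0 nodes { }, right has 1 {A}.
    Root X: left subtree has 3 nodes {W, V, S}, right has 0 { }.
      Root W: left subtree has 0 nodes { }, right has 2 {V, S}.
        Root S: left subtree has 1 node {V}, right has 0 { }.
  Root M: left subtree has 1 node {P}, right has 0 { }.

A U B Y G K V S W X F P M Q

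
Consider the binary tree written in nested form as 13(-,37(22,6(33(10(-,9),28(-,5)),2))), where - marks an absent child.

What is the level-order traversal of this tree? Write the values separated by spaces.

Level-order visits nodes level by level from the root, left to right within each level.
Level 0: 13
Level 1: 37
Level 2: 22, 6
Level 3: 33, 2
Level 4: 10, 28
Level 5: 9, 5

13 37 22 6 33 2 10 28 9 5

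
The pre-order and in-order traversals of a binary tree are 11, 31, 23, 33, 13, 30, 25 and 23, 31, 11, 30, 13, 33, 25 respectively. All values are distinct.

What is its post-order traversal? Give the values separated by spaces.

23 31 30 13 25 33 11

The first element of pre-order is the root; it splits in-order into left and right subtrees.
Root 11: left subtree has 2 nodes {23, 31}, right has 4 {30, 13, 33, 25}.
  Root 31: left subtree has 1 node {23}, right has 0 { }.
  Root 33: left subtree has 2 nodes {30, 13}, right has 1 {25}.
    Root 13: left subtree has 1 node {30}, right has 0 { }.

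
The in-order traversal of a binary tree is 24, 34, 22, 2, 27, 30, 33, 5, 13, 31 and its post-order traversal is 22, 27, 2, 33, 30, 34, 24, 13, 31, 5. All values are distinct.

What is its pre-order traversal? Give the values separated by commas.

The last element of post-order is the root; it splits in-order into left and right subtrees.
Root 5: left subtree has 7 nodes {24, 34, 22, 2, 27, 30, 33}, right has 2 {13, 31}.
  Root 24: left subtree has 0 nodes { }, right has 6 {34, 22, 2, 27, 30, 33}.
    Root 34: left subtree has 0 nodes { }, right has 5 {22, 2, 27, 30, 33}.
      Root 30: left subtree has 3 nodes {22, 2, 27}, right has 1 {33}.
        Root 2: left subtree has 1 node {22}, right has 1 {27}.
  Root 31: left subtree has 1 node {13}, right has 0 { }.

5, 24, 34, 30, 2, 22, 27, 33, 31, 13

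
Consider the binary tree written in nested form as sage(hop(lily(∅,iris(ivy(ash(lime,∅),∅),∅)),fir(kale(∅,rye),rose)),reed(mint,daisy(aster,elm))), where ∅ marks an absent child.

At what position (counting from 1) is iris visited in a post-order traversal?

4

Post-order visits the left subtree, then the right subtree, then the node.
At sage: go left to hop.
  At hop: go left to lily.
    At lily: no left child.
    At lily: go right to iris.
      At iris: go left to ivy.
        At ivy: go left to ash.
          At ash: go left to lime.
            lime is a leaf — visit lime.
          At ash: no right child.
          Visit ash.
        At ivy: no right child.
        Visit ivy.
      At iris: no right child.
      Visit iris.
    Visit lily.
  At hop: go right to fir.
    At fir: go left to kale.
      At kale: no left child.
      At kale: go right to rye.
        rye is a leaf — visit rye.
      Visit kale.
    At fir: go right to rose.
      rose is a leaf — visit rose.
    Visit fir.
  Visit hop.
At sage: go right to reed.
  At reed: go left to mint.
    mint is a leaf — visit mint.
  At reed: go right to daisy.
    At daisy: go left to aster.
      aster is a leaf — visit aster.
    At daisy: go right to elm.
      elm is a leaf — visit elm.
    Visit daisy.
  Visit reed.
Visit sage.
Full post-order sequence: lime, ash, ivy, iris, lily, rye, kale, rose, fir, hop, mint, aster, elm, daisy, reed, sage.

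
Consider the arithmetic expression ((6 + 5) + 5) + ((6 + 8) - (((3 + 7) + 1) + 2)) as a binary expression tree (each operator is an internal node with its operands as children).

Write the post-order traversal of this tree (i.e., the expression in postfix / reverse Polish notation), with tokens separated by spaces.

6 5 + 5 + 6 8 + 3 7 + 1 + 2 + - +

Post-order on an expression tree gives postfix notation: for each operator, emit left operand, right operand, then the operator.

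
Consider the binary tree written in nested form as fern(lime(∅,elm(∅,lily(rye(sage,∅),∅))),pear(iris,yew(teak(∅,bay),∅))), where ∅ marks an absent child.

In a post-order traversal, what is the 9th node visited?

Post-order visits the left subtree, then the right subtree, then the node.
At fern: go left to lime.
  At lime: no left child.
  At lime: go right to elm.
    At elm: no left child.
    At elm: go right to lily.
      At lily: go left to rye.
        At rye: go left to sage.
          sage is a leaf — visit sage.
        At rye: no right child.
        Visit rye.
      At lily: no right child.
      Visit lily.
    Visit elm.
  Visit lime.
At fern: go right to pear.
  At pear: go left to iris.
    iris is a leaf — visit iris.
  At pear: go right to yew.
    At yew: go left to teak.
      At teak: no left child.
      At teak: go right to bay.
        bay is a leaf — visit bay.
      Visit teak.
    At yew: no right child.
    Visit yew.
  Visit pear.
Visit fern.
Full post-order sequence: sage, rye, lily, elm, lime, iris, bay, teak, yew, pear, fern.

yew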